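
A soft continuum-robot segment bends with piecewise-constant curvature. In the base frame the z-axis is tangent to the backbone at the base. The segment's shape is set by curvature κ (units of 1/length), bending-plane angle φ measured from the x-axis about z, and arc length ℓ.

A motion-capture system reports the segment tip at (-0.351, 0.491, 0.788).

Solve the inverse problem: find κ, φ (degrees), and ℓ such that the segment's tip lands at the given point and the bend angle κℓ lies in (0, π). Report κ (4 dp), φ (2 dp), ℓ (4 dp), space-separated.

ρ = √(x²+y²) = √(-0.351² + 0.491²) = 0.60356
φ = atan2(y, x) mod 360° = atan2(0.491, -0.351) = 125.5597°
|p|² = ρ² + z² = 0.60356² + 0.788² = 0.98523
κ = 2ρ / |p|² = 2×0.60356 / 0.98523 = 1.22522
θ = 2·atan2(ρ, z) = 2·atan2(0.60356, 0.788) = 1.30725 rad
ℓ = θ/κ = 1.30725/1.22522 = 1.06695

1.2252 125.56 1.0669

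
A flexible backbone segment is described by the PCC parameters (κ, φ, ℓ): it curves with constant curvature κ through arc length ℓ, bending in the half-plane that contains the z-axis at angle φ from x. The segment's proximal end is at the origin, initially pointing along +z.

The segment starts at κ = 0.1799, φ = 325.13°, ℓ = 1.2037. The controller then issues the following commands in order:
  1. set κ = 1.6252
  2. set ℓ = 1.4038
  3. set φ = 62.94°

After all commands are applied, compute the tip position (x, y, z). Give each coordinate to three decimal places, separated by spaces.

initial: κ=0.1799, φ=325.13°, ℓ=1.2037
cmd 1: set κ=1.6252 → (κ,φ,ℓ)=(1.6252,325.13°,1.2037) → tip=(0.6946,-0.4840,0.5702)
cmd 2: set ℓ=1.4038 → (κ,φ,ℓ)=(1.6252,325.13°,1.4038) → tip=(0.8341,-0.5813,0.4664)
cmd 3: set φ=62.94° → (κ,φ,ℓ)=(1.6252,62.94°,1.4038) → tip=(0.4625,0.9054,0.4664)

0.463 0.905 0.466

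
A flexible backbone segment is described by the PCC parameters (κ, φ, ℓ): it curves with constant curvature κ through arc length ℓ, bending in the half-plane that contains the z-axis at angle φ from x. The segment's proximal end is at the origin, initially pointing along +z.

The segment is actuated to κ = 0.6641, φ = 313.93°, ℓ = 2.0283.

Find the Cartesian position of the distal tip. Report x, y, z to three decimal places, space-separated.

0.813 -0.844 1.468

θ = κ·ℓ = 0.6641 × 2.0283 = 1.34699 rad
ρ = (1 − cos θ)/κ = (1 − 0.22194)/0.6641 = 1.17160
z = sin θ / κ = 0.97506/0.6641 = 1.46824
x = ρ cos φ = 1.17160 × cos(313.93°) = 0.81283
y = ρ sin φ = 1.17160 × sin(313.93°) = -0.84377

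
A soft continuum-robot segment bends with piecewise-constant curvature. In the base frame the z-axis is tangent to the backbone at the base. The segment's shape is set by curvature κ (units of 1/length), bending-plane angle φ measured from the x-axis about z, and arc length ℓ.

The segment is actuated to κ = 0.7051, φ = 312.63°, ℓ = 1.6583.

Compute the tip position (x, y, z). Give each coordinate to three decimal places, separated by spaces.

0.585 -0.636 1.305

θ = κ·ℓ = 0.7051 × 1.6583 = 1.16927 rad
ρ = (1 − cos θ)/κ = (1 − 0.39083)/0.7051 = 0.86395
z = sin θ / κ = 0.92046/0.7051 = 1.30544
x = ρ cos φ = 0.86395 × cos(312.63°) = 0.58512
y = ρ sin φ = 0.86395 × sin(312.63°) = -0.63565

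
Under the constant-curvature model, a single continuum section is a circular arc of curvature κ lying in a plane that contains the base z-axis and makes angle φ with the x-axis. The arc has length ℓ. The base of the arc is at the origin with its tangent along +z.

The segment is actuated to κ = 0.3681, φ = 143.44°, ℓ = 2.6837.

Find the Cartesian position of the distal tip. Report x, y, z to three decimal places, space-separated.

-0.981 0.727 2.268

θ = κ·ℓ = 0.3681 × 2.6837 = 0.98787 rad
ρ = (1 − cos θ)/κ = (1 − 0.55047)/0.3681 = 1.22122
z = sin θ / κ = 0.83486/0.3681 = 2.26801
x = ρ cos φ = 1.22122 × cos(143.44°) = -0.98092
y = ρ sin φ = 1.22122 × sin(143.44°) = 0.72744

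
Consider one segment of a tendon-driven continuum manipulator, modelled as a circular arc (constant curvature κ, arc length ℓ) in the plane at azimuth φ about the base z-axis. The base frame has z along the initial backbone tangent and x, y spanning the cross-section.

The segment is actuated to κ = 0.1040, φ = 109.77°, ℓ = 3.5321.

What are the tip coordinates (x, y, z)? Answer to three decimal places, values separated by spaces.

-0.217 0.604 3.453

θ = κ·ℓ = 0.1040 × 3.5321 = 0.36734 rad
ρ = (1 − cos θ)/κ = (1 − 0.93329)/0.1040 = 0.64148
z = sin θ / κ = 0.35913/0.1040 = 3.45320
x = ρ cos φ = 0.64148 × cos(109.77°) = -0.21698
y = ρ sin φ = 0.64148 × sin(109.77°) = 0.60367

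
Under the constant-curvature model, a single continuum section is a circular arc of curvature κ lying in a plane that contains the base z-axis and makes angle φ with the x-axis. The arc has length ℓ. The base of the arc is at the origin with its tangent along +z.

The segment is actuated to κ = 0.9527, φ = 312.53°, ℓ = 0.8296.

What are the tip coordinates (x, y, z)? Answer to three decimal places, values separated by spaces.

θ = κ·ℓ = 0.9527 × 0.8296 = 0.79036 rad
ρ = (1 − cos θ)/κ = (1 − 0.70359)/0.9527 = 0.31113
z = sin θ / κ = 0.71061/0.9527 = 0.74589
x = ρ cos φ = 0.31113 × cos(312.53°) = 0.21031
y = ρ sin φ = 0.31113 × sin(312.53°) = -0.22928

0.210 -0.229 0.746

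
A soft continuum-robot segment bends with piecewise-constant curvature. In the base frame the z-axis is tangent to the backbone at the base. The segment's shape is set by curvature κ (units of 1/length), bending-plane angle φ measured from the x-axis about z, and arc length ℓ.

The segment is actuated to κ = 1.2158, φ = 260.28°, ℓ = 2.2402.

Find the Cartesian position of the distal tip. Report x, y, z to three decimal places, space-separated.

-0.266 -1.552 0.334

θ = κ·ℓ = 1.2158 × 2.2402 = 2.72364 rad
ρ = (1 − cos θ)/κ = (1 − -0.91392)/1.2158 = 1.57421
z = sin θ / κ = 0.40589/1.2158 = 0.33385
x = ρ cos φ = 1.57421 × cos(260.28°) = -0.26578
y = ρ sin φ = 1.57421 × sin(260.28°) = -1.55161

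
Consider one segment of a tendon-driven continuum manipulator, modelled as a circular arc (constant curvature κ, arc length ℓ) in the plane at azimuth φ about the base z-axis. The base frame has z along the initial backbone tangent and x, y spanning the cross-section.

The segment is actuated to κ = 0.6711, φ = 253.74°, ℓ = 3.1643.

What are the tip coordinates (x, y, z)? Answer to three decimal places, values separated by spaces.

θ = κ·ℓ = 0.6711 × 3.1643 = 2.12356 rad
ρ = (1 − cos θ)/κ = (1 − -0.52504)/0.6711 = 2.27245
z = sin θ / κ = 0.85108/0.6711 = 1.26818
x = ρ cos φ = 2.27245 × cos(253.74°) = -0.63628
y = ρ sin φ = 2.27245 × sin(253.74°) = -2.18156

-0.636 -2.182 1.268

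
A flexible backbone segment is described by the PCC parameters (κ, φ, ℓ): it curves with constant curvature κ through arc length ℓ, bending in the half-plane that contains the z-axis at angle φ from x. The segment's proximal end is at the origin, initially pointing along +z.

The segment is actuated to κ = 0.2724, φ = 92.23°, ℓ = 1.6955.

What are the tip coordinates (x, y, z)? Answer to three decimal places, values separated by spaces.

-0.015 0.384 1.636

θ = κ·ℓ = 0.2724 × 1.6955 = 0.46185 rad
ρ = (1 − cos θ)/κ = (1 − 0.89523)/0.2724 = 0.38463
z = sin θ / κ = 0.44561/0.2724 = 1.63586
x = ρ cos φ = 0.38463 × cos(92.23°) = -0.01497
y = ρ sin φ = 0.38463 × sin(92.23°) = 0.38434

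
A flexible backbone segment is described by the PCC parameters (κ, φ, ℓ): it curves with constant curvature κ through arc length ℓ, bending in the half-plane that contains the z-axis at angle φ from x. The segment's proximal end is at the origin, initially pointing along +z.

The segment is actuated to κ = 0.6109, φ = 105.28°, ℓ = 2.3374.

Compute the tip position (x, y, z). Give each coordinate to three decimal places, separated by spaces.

θ = κ·ℓ = 0.6109 × 2.3374 = 1.42792 rad
ρ = (1 − cos θ)/κ = (1 − 0.14239)/0.6109 = 1.40384
z = sin θ / κ = 0.98981/0.6109 = 1.62025
x = ρ cos φ = 1.40384 × cos(105.28°) = -0.36996
y = ρ sin φ = 1.40384 × sin(105.28°) = 1.35422

-0.370 1.354 1.620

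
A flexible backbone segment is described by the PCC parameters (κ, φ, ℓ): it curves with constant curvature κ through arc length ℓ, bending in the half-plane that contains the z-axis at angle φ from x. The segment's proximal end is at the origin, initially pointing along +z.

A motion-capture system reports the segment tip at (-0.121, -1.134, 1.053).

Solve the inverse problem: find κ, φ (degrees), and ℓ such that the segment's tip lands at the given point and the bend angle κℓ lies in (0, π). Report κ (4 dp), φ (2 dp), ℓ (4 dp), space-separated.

ρ = √(x²+y²) = √(-0.121² + -1.134²) = 1.14044
φ = atan2(y, x) mod 360° = atan2(-1.134, -0.121) = 263.9095°
|p|² = ρ² + z² = 1.14044² + 1.053² = 2.40941
κ = 2ρ / |p|² = 2×1.14044 / 2.40941 = 0.94665
θ = 2·atan2(ρ, z) = 2·atan2(1.14044, 1.053) = 1.65048 rad
ℓ = θ/κ = 1.65048/0.94665 = 1.74349

0.9467 263.91 1.7435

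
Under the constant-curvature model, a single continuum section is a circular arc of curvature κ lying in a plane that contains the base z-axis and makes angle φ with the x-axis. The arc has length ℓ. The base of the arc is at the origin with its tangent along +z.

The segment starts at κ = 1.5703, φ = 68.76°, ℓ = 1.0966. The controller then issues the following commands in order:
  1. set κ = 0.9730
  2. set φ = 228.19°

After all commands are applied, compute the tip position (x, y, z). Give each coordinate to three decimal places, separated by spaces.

-0.354 -0.396 0.900

initial: κ=1.5703, φ=68.76°, ℓ=1.0966
cmd 1: set κ=0.9730 → (κ,φ,ℓ)=(0.9730,68.76°,1.0966) → tip=(0.1926,0.4955,0.9001)
cmd 2: set φ=228.19° → (κ,φ,ℓ)=(0.9730,228.19°,1.0966) → tip=(-0.3544,-0.3962,0.9001)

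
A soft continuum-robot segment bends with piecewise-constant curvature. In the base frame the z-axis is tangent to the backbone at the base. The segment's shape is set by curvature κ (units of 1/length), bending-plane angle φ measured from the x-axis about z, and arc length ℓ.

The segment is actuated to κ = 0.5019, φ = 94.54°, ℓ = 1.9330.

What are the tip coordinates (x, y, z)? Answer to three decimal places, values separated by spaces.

-0.069 0.864 1.644

θ = κ·ℓ = 0.5019 × 1.9330 = 0.97017 rad
ρ = (1 − cos θ)/κ = (1 − 0.56516)/0.5019 = 0.86639
z = sin θ / κ = 0.82498/0.5019 = 1.64372
x = ρ cos φ = 0.86639 × cos(94.54°) = -0.06858
y = ρ sin φ = 0.86639 × sin(94.54°) = 0.86368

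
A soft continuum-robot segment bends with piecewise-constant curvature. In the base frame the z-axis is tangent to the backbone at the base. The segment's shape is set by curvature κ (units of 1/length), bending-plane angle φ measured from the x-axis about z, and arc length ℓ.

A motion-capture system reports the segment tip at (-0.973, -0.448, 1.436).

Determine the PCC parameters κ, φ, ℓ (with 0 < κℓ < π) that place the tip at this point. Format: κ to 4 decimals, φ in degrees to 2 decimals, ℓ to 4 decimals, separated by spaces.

0.6675 204.72 1.9203

ρ = √(x²+y²) = √(-0.973² + -0.448²) = 1.07118
φ = atan2(y, x) mod 360° = atan2(-0.448, -0.973) = 204.7228°
|p|² = ρ² + z² = 1.07118² + 1.436² = 3.20953
κ = 2ρ / |p|² = 2×1.07118 / 3.20953 = 0.66750
θ = 2·atan2(ρ, z) = 2·atan2(1.07118, 1.436) = 1.28181 rad
ℓ = θ/κ = 1.28181/0.66750 = 1.92031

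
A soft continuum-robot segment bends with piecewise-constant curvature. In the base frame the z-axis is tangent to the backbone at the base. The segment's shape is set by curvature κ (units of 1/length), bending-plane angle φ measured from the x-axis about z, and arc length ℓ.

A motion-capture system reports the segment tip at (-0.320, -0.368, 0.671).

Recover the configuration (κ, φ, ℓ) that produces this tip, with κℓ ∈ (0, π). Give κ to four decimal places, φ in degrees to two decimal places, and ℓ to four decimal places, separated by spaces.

ρ = √(x²+y²) = √(-0.320² + -0.368²) = 0.48767
φ = atan2(y, x) mod 360° = atan2(-0.368, -0.320) = 228.9909°
|p|² = ρ² + z² = 0.48767² + 0.671² = 0.68807
κ = 2ρ / |p|² = 2×0.48767 / 0.68807 = 1.41752
θ = 2·atan2(ρ, z) = 2·atan2(0.48767, 0.671) = 1.25695 rad
ℓ = θ/κ = 1.25695/1.41752 = 0.88673

1.4175 228.99 0.8867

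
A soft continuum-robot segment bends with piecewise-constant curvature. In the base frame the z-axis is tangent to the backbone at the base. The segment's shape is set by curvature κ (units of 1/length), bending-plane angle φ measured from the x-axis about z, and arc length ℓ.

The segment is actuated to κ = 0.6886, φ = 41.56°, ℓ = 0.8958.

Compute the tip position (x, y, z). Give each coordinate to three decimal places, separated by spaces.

0.200 0.178 0.840

θ = κ·ℓ = 0.6886 × 0.8958 = 0.61685 rad
ρ = (1 − cos θ)/κ = (1 − 0.81571)/0.6886 = 0.26764
z = sin θ / κ = 0.57847/0.6886 = 0.84006
x = ρ cos φ = 0.26764 × cos(41.56°) = 0.20026
y = ρ sin φ = 0.26764 × sin(41.56°) = 0.17755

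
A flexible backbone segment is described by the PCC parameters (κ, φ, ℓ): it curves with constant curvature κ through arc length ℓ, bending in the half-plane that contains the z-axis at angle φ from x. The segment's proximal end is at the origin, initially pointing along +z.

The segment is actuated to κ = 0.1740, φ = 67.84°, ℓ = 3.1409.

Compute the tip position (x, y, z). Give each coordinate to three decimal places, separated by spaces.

θ = κ·ℓ = 0.1740 × 3.1409 = 0.54652 rad
ρ = (1 − cos θ)/κ = (1 − 0.85434)/0.1740 = 0.83713
z = sin θ / κ = 0.51971/0.1740 = 2.98686
x = ρ cos φ = 0.83713 × cos(67.84°) = 0.31576
y = ρ sin φ = 0.83713 × sin(67.84°) = 0.77529

0.316 0.775 2.987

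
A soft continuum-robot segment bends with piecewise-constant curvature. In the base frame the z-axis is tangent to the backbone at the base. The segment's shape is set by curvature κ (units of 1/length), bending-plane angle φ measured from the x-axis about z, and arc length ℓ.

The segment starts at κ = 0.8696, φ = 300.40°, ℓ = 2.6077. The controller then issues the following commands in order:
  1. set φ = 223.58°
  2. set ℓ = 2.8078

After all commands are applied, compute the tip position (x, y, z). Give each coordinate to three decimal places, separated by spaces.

-1.470 -1.399 0.741

initial: κ=0.8696, φ=300.40°, ℓ=2.6077
cmd 1: set φ=223.58° → (κ,φ,ℓ)=(0.8696,223.58°,2.6077) → tip=(-1.3677,-1.3015,0.8819)
cmd 2: set ℓ=2.8078 → (κ,φ,ℓ)=(0.8696,223.58°,2.8078) → tip=(-1.4702,-1.3991,0.7408)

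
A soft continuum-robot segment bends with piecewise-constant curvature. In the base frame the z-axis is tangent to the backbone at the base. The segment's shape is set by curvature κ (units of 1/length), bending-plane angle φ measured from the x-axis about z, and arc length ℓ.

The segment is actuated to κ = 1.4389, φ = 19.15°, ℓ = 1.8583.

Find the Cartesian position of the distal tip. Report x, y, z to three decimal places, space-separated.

1.243 0.431 0.313

θ = κ·ℓ = 1.4389 × 1.8583 = 2.67391 rad
ρ = (1 − cos θ)/κ = (1 − -0.89261)/1.4389 = 1.31532
z = sin θ / κ = 0.45082/1.4389 = 0.31331
x = ρ cos φ = 1.31532 × cos(19.15°) = 1.24253
y = ρ sin φ = 1.31532 × sin(19.15°) = 0.43148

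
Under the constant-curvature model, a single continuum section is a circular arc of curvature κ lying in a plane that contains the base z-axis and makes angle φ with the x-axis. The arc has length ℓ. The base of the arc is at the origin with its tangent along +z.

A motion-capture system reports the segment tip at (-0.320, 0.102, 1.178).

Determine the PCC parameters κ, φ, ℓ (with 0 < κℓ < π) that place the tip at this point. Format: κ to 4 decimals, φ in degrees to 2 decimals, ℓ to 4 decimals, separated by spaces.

0.4477 162.32 1.2408

ρ = √(x²+y²) = √(-0.320² + 0.102²) = 0.33586
φ = atan2(y, x) mod 360° = atan2(0.102, -0.320) = 162.3203°
|p|² = ρ² + z² = 0.33586² + 1.178² = 1.50049
κ = 2ρ / |p|² = 2×0.33586 / 1.50049 = 0.44767
θ = 2·atan2(ρ, z) = 2·atan2(0.33586, 1.178) = 0.55549 rad
ℓ = θ/κ = 0.55549/0.44767 = 1.24084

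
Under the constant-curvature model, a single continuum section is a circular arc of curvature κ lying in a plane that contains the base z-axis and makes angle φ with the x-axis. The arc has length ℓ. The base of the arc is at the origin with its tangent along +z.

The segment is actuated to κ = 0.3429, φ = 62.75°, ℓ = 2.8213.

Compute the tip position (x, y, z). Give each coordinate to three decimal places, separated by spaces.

0.578 1.122 2.401

θ = κ·ℓ = 0.3429 × 2.8213 = 0.96742 rad
ρ = (1 − cos θ)/κ = (1 − 0.56742)/0.3429 = 1.26153
z = sin θ / κ = 0.82343/0.3429 = 2.40136
x = ρ cos φ = 1.26153 × cos(62.75°) = 0.57762
y = ρ sin φ = 1.26153 × sin(62.75°) = 1.12152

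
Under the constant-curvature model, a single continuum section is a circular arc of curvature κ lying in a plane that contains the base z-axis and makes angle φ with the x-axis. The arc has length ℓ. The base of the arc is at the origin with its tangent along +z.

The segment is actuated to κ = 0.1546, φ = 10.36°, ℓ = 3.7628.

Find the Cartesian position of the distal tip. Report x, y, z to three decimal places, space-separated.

θ = κ·ℓ = 0.1546 × 3.7628 = 0.58173 rad
ρ = (1 − cos θ)/κ = (1 − 0.83551)/0.1546 = 1.06395
z = sin θ / κ = 0.54947/0.1546 = 3.55413
x = ρ cos φ = 1.06395 × cos(10.36°) = 1.04660
y = ρ sin φ = 1.06395 × sin(10.36°) = 0.19133

1.047 0.191 3.554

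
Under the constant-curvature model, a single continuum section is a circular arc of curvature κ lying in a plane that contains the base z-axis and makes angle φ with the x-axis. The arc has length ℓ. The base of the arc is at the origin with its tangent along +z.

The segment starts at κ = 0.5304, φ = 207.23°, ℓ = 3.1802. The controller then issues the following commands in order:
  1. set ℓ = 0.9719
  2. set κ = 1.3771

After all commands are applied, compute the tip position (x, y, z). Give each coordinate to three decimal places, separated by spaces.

-0.497 -0.256 0.707

initial: κ=0.5304, φ=207.23°, ℓ=3.1802
cmd 1: set ℓ=0.9719 → (κ,φ,ℓ)=(0.5304,207.23°,0.9719) → tip=(-0.2179,-0.1121,0.9294)
cmd 2: set κ=1.3771 → (κ,φ,ℓ)=(1.3771,207.23°,0.9719) → tip=(-0.4970,-0.2557,0.7066)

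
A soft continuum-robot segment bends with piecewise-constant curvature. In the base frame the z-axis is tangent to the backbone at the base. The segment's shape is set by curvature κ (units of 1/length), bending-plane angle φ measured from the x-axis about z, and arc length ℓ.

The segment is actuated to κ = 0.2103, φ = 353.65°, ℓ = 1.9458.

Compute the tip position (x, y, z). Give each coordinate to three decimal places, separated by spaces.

θ = κ·ℓ = 0.2103 × 1.9458 = 0.40920 rad
ρ = (1 − cos θ)/κ = (1 − 0.91744)/0.2103 = 0.39259
z = sin θ / κ = 0.39788/0.2103 = 1.89195
x = ρ cos φ = 0.39259 × cos(353.65°) = 0.39018
y = ρ sin φ = 0.39259 × sin(353.65°) = -0.04342

0.390 -0.043 1.892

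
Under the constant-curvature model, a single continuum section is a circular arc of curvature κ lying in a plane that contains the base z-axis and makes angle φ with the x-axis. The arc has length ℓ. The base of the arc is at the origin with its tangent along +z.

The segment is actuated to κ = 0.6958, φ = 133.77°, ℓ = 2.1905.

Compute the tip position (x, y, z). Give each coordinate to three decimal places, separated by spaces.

θ = κ·ℓ = 0.6958 × 2.1905 = 1.52415 rad
ρ = (1 − cos θ)/κ = (1 − 0.04663)/0.6958 = 1.37018
z = sin θ / κ = 0.99891/0.6958 = 1.43563
x = ρ cos φ = 1.37018 × cos(133.77°) = -0.94784
y = ρ sin φ = 1.37018 × sin(133.77°) = 0.98944

-0.948 0.989 1.436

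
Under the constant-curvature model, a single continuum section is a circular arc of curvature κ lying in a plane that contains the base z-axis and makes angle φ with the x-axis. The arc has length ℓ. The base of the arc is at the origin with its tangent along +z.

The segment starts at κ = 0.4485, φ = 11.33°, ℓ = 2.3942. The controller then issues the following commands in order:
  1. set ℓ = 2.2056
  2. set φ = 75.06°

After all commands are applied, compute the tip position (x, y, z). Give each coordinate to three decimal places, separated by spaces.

0.259 0.971 1.863

initial: κ=0.4485, φ=11.33°, ℓ=2.3942
cmd 1: set ℓ=2.2056 → (κ,φ,ℓ)=(0.4485,11.33°,2.2056) → tip=(0.9852,0.1974,1.8631)
cmd 2: set φ=75.06° → (κ,φ,ℓ)=(0.4485,75.06°,2.2056) → tip=(0.2590,0.9708,1.8631)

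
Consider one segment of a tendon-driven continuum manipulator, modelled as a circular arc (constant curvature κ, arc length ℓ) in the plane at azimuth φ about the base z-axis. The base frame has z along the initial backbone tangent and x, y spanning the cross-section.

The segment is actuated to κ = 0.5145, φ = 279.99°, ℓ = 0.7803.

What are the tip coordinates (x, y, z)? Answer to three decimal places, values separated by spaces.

θ = κ·ℓ = 0.5145 × 0.7803 = 0.40146 rad
ρ = (1 − cos θ)/κ = (1 − 0.92049)/0.5145 = 0.15454
z = sin θ / κ = 0.39077/0.5145 = 0.75951
x = ρ cos φ = 0.15454 × cos(279.99°) = 0.02681
y = ρ sin φ = 0.15454 × sin(279.99°) = -0.15220

0.027 -0.152 0.760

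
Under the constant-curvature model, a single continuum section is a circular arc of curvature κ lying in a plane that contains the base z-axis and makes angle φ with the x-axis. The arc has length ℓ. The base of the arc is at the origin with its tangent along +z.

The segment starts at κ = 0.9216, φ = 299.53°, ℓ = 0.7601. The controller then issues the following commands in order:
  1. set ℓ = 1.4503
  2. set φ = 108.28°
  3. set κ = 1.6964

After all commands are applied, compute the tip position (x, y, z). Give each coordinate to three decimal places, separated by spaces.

initial: κ=0.9216, φ=299.53°, ℓ=0.7601
cmd 1: set ℓ=1.4503 → (κ,φ,ℓ)=(0.9216,299.53°,1.4503) → tip=(0.4107,-0.7250,1.0554)
cmd 2: set φ=108.28° → (κ,φ,ℓ)=(0.9216,108.28°,1.4503) → tip=(-0.2614,0.7912,1.0554)
cmd 3: set κ=1.6964 → (κ,φ,ℓ)=(1.6964,108.28°,1.4503) → tip=(-0.3285,0.9945,0.3713)

-0.329 0.995 0.371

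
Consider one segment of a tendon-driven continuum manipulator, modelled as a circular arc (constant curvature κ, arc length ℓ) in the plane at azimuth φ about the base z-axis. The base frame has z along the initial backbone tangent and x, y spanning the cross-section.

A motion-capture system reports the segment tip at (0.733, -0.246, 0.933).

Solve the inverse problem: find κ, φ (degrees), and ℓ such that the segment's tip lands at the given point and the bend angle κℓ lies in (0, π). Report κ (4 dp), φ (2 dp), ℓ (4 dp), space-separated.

1.0532 341.45 1.3141

ρ = √(x²+y²) = √(0.733² + -0.246²) = 0.77318
φ = atan2(y, x) mod 360° = atan2(-0.246, 0.733) = 341.4479°
|p|² = ρ² + z² = 0.77318² + 0.933² = 1.46829
κ = 2ρ / |p|² = 2×0.77318 / 1.46829 = 1.05317
θ = 2·atan2(ρ, z) = 2·atan2(0.77318, 0.933) = 1.38400 rad
ℓ = θ/κ = 1.38400/1.05317 = 1.31413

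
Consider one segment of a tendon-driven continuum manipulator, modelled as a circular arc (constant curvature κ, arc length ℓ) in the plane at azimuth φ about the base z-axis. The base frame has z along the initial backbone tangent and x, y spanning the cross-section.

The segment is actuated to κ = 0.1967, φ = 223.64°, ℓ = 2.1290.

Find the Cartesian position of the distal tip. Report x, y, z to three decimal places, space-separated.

θ = κ·ℓ = 0.1967 × 2.1290 = 0.41877 rad
ρ = (1 − cos θ)/κ = (1 − 0.91359)/0.1967 = 0.43931
z = sin θ / κ = 0.40664/0.1967 = 2.06732
x = ρ cos φ = 0.43931 × cos(223.64°) = -0.31792
y = ρ sin φ = 0.43931 × sin(223.64°) = -0.30318

-0.318 -0.303 2.067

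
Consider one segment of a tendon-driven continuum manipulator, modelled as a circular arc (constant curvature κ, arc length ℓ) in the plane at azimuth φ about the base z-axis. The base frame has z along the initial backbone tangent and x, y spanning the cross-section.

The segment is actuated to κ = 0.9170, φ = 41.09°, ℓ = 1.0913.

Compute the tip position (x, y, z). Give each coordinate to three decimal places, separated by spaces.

θ = κ·ℓ = 0.9170 × 1.0913 = 1.00072 rad
ρ = (1 − cos θ)/κ = (1 − 0.53969)/0.9170 = 0.50197
z = sin θ / κ = 0.84186/0.9170 = 0.91806
x = ρ cos φ = 0.50197 × cos(41.09°) = 0.37832
y = ρ sin φ = 0.50197 × sin(41.09°) = 0.32992

0.378 0.330 0.918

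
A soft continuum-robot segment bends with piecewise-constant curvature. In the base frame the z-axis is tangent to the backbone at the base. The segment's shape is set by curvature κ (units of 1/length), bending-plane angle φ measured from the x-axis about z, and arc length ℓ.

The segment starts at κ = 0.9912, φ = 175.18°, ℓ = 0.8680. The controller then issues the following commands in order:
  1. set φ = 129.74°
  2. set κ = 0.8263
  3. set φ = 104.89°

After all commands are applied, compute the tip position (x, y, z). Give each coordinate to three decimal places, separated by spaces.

-0.077 0.288 0.795

initial: κ=0.9912, φ=175.18°, ℓ=0.8680
cmd 1: set φ=129.74° → (κ,φ,ℓ)=(0.9912,129.74°,0.8680) → tip=(-0.2243,0.2698,0.7648)
cmd 2: set κ=0.8263 → (κ,φ,ℓ)=(0.8263,129.74°,0.8680) → tip=(-0.1906,0.2293,0.7955)
cmd 3: set φ=104.89° → (κ,φ,ℓ)=(0.8263,104.89°,0.8680) → tip=(-0.0766,0.2881,0.7955)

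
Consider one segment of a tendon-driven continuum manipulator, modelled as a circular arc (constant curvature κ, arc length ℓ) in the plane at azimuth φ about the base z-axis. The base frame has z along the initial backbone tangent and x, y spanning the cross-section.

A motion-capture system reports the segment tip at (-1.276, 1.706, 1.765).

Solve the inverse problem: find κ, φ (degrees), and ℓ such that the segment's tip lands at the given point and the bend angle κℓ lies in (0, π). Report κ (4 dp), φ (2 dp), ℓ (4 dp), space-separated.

0.5567 126.79 3.1577

ρ = √(x²+y²) = √(-1.276² + 1.706²) = 2.13040
φ = atan2(y, x) mod 360° = atan2(1.706, -1.276) = 126.7946°
|p|² = ρ² + z² = 2.13040² + 1.765² = 7.65384
κ = 2ρ / |p|² = 2×2.13040 / 7.65384 = 0.55669
θ = 2·atan2(ρ, z) = 2·atan2(2.13040, 1.765) = 1.75786 rad
ℓ = θ/κ = 1.75786/0.55669 = 3.15770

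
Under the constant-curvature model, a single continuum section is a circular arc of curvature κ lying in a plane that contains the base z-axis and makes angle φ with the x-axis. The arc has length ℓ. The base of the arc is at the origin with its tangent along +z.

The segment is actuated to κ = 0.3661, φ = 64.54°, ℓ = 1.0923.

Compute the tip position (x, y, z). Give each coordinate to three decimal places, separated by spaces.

0.093 0.195 1.063

θ = κ·ℓ = 0.3661 × 1.0923 = 0.39989 rad
ρ = (1 − cos θ)/κ = (1 − 0.92110)/0.3661 = 0.21551
z = sin θ / κ = 0.38932/0.3661 = 1.06342
x = ρ cos φ = 0.21551 × cos(64.54°) = 0.09264
y = ρ sin φ = 0.21551 × sin(64.54°) = 0.19458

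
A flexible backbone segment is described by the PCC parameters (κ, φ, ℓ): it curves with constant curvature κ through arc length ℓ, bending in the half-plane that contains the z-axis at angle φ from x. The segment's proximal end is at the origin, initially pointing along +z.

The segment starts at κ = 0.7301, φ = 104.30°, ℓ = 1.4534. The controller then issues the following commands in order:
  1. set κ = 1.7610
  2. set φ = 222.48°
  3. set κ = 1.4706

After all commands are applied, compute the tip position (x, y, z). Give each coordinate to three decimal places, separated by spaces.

-0.771 -0.706 0.574

initial: κ=0.7301, φ=104.30°, ℓ=1.4534
cmd 1: set κ=1.7610 → (κ,φ,ℓ)=(1.7610,104.30°,1.4534) → tip=(-0.2574,1.0099,0.3122)
cmd 2: set φ=222.48° → (κ,φ,ℓ)=(1.7610,222.48°,1.4534) → tip=(-0.7686,-0.7038,0.3122)
cmd 3: set κ=1.4706 → (κ,φ,ℓ)=(1.4706,222.48°,1.4534) → tip=(-0.7707,-0.7057,0.5737)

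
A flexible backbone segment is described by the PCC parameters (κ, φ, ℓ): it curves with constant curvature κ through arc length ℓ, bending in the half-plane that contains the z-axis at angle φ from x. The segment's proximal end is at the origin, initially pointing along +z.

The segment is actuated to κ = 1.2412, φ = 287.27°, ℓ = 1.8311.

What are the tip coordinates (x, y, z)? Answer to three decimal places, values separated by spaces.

θ = κ·ℓ = 1.2412 × 1.8311 = 2.27276 rad
ρ = (1 − cos θ)/κ = (1 − -0.64572)/1.2412 = 1.32591
z = sin θ / κ = 0.76357/1.2412 = 0.61519
x = ρ cos φ = 1.32591 × cos(287.27°) = 0.39363
y = ρ sin φ = 1.32591 × sin(287.27°) = -1.26613

0.394 -1.266 0.615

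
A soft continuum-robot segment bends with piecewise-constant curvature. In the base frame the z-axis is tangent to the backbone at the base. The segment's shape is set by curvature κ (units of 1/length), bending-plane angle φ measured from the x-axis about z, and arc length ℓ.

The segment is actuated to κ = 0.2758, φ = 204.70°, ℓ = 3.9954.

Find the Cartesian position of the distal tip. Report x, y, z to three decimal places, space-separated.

θ = κ·ℓ = 0.2758 × 3.9954 = 1.10193 rad
ρ = (1 − cos θ)/κ = (1 − 0.45187)/0.2758 = 1.98740
z = sin θ / κ = 0.89208/0.2758 = 3.23452
x = ρ cos φ = 1.98740 × cos(204.70°) = -1.80557
y = ρ sin φ = 1.98740 × sin(204.70°) = -0.83047

-1.806 -0.830 3.235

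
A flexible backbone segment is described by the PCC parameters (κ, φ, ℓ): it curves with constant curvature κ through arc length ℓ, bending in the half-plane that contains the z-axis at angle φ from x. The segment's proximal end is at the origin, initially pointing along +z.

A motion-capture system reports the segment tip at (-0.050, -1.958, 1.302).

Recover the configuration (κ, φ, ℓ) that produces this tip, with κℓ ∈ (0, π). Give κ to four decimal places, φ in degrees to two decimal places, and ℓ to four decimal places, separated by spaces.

0.7082 268.54 2.7793

ρ = √(x²+y²) = √(-0.050² + -1.958²) = 1.95864
φ = atan2(y, x) mod 360° = atan2(-1.958, -0.050) = 268.5372°
|p|² = ρ² + z² = 1.95864² + 1.302² = 5.53147
κ = 2ρ / |p|² = 2×1.95864 / 5.53147 = 0.70818
θ = 2·atan2(ρ, z) = 2·atan2(1.95864, 1.302) = 1.96825 rad
ℓ = θ/κ = 1.96825/0.70818 = 2.77930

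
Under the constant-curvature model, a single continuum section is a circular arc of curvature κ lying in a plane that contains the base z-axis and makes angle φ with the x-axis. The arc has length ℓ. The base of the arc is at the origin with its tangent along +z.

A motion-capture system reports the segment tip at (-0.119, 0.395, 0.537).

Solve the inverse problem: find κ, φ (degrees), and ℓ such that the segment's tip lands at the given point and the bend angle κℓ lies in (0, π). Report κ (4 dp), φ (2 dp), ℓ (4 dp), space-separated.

ρ = √(x²+y²) = √(-0.119² + 0.395²) = 0.41254
φ = atan2(y, x) mod 360° = atan2(0.395, -0.119) = 106.7658°
|p|² = ρ² + z² = 0.41254² + 0.537² = 0.45856
κ = 2ρ / |p|² = 2×0.41254 / 0.45856 = 1.79929
θ = 2·atan2(ρ, z) = 2·atan2(0.41254, 0.537) = 1.31013 rad
ℓ = θ/κ = 1.31013/1.79929 = 0.72814

1.7993 106.77 0.7281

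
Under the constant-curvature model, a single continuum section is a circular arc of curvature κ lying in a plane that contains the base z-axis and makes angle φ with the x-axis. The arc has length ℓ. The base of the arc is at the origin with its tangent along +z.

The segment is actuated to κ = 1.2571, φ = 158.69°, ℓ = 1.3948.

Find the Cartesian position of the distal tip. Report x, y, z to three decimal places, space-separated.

-0.876 0.342 0.782

θ = κ·ℓ = 1.2571 × 1.3948 = 1.75340 rad
ρ = (1 − cos θ)/κ = (1 − -0.18159)/1.2571 = 0.93994
z = sin θ / κ = 0.98337/1.2571 = 0.78226
x = ρ cos φ = 0.93994 × cos(158.69°) = -0.87567
y = ρ sin φ = 0.93994 × sin(158.69°) = 0.34159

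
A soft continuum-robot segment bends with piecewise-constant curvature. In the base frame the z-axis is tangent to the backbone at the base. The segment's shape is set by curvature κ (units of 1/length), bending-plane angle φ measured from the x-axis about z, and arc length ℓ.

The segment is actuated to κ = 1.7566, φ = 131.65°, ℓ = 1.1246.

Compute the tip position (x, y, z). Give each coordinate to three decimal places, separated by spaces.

-0.527 0.593 0.523

θ = κ·ℓ = 1.7566 × 1.1246 = 1.97547 rad
ρ = (1 − cos θ)/κ = (1 − -0.39372)/1.7566 = 0.79342
z = sin θ / κ = 0.91923/1.7566 = 0.52330
x = ρ cos φ = 0.79342 × cos(131.65°) = -0.52729
y = ρ sin φ = 0.79342 × sin(131.65°) = 0.59286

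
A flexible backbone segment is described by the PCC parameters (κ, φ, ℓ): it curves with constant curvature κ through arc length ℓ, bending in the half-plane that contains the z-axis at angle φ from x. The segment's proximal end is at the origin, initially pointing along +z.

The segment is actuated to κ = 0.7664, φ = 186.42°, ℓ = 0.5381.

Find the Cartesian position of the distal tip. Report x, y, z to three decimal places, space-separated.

-0.109 -0.012 0.523

θ = κ·ℓ = 0.7664 × 0.5381 = 0.41240 rad
ρ = (1 − cos θ)/κ = (1 − 0.91616)/0.7664 = 0.10939
z = sin θ / κ = 0.40081/0.7664 = 0.52298
x = ρ cos φ = 0.10939 × cos(186.42°) = -0.10871
y = ρ sin φ = 0.10939 × sin(186.42°) = -0.01223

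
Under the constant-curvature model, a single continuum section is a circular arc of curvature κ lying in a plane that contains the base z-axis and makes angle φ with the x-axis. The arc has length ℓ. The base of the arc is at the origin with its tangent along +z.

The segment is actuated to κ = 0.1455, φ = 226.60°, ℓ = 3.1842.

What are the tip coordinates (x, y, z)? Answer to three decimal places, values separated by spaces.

θ = κ·ℓ = 0.1455 × 3.1842 = 0.46330 rad
ρ = (1 − cos θ)/κ = (1 − 0.89458)/0.1455 = 0.72452
z = sin θ / κ = 0.44690/0.1455 = 3.07150
x = ρ cos φ = 0.72452 × cos(226.60°) = -0.49781
y = ρ sin φ = 0.72452 × sin(226.60°) = -0.52642

-0.498 -0.526 3.072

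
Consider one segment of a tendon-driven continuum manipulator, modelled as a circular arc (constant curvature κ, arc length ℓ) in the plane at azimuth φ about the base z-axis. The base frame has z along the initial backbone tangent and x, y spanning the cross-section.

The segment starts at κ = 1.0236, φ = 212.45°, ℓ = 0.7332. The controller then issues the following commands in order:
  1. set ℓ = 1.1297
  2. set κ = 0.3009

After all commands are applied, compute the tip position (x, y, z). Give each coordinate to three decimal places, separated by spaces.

initial: κ=1.0236, φ=212.45°, ℓ=0.7332
cmd 1: set ℓ=1.1297 → (κ,φ,ℓ)=(1.0236,212.45°,1.1297) → tip=(-0.4924,-0.3131,0.8942)
cmd 2: set κ=0.3009 → (κ,φ,ℓ)=(0.3009,212.45°,1.1297) → tip=(-0.1605,-0.1020,1.1081)

-0.160 -0.102 1.108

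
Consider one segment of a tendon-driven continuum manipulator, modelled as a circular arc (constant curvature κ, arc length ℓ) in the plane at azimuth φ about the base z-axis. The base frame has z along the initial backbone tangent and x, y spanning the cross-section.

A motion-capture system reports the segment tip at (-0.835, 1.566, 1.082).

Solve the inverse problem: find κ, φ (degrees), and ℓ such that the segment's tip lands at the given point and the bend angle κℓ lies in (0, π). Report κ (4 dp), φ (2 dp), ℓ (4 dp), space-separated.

ρ = √(x²+y²) = √(-0.835² + 1.566²) = 1.77471
φ = atan2(y, x) mod 360° = atan2(1.566, -0.835) = 118.0668°
|p|² = ρ² + z² = 1.77471² + 1.082² = 4.32031
κ = 2ρ / |p|² = 2×1.77471 / 4.32031 = 0.82157
θ = 2·atan2(ρ, z) = 2·atan2(1.77471, 1.082) = 2.04658 rad
ℓ = θ/κ = 2.04658/0.82157 = 2.49108

0.8216 118.07 2.4911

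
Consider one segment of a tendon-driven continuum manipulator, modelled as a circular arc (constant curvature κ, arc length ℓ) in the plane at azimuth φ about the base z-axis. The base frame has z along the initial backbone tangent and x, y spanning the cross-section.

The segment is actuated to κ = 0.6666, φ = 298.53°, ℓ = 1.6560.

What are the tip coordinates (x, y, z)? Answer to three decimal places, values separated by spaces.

θ = κ·ℓ = 0.6666 × 1.6560 = 1.10389 rad
ρ = (1 − cos θ)/κ = (1 − 0.45013)/0.6666 = 0.82489
z = sin θ / κ = 0.89296/0.6666 = 1.33958
x = ρ cos φ = 0.82489 × cos(298.53°) = 0.39398
y = ρ sin φ = 0.82489 × sin(298.53°) = -0.72472

0.394 -0.725 1.340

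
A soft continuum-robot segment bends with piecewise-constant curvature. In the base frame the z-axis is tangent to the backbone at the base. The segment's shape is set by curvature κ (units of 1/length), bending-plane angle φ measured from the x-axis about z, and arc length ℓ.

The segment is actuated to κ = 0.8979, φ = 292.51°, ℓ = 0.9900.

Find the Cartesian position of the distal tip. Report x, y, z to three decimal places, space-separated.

0.158 -0.380 0.865

θ = κ·ℓ = 0.8979 × 0.9900 = 0.88892 rad
ρ = (1 − cos θ)/κ = (1 − 0.63025)/0.8979 = 0.41179
z = sin θ / κ = 0.77639/0.8979 = 0.86468
x = ρ cos φ = 0.41179 × cos(292.51°) = 0.15765
y = ρ sin φ = 0.41179 × sin(292.51°) = -0.38042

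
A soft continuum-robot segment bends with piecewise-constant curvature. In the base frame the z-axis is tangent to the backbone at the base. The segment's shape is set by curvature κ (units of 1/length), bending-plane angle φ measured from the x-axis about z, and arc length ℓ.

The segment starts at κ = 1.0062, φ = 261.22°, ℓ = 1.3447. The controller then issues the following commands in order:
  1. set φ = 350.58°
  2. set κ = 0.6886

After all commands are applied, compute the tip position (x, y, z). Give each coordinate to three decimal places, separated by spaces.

0.572 -0.095 1.161

initial: κ=1.0062, φ=261.22°, ℓ=1.3447
cmd 1: set φ=350.58° → (κ,φ,ℓ)=(1.0062,350.58°,1.3447) → tip=(0.7686,-0.1275,0.9704)
cmd 2: set κ=0.6886 → (κ,φ,ℓ)=(0.6886,350.58°,1.3447) → tip=(0.5715,-0.0948,1.1606)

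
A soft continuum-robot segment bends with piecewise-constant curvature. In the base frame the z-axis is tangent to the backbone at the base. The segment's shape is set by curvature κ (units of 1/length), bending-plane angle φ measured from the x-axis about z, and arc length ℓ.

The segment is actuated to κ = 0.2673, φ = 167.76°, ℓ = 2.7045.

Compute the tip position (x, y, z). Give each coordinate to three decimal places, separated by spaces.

-0.914 0.198 2.475

θ = κ·ℓ = 0.2673 × 2.7045 = 0.72291 rad
ρ = (1 − cos θ)/κ = (1 − 0.74988)/0.2673 = 0.93572
z = sin θ / κ = 0.66157/0.2673 = 2.47502
x = ρ cos φ = 0.93572 × cos(167.76°) = -0.91445
y = ρ sin φ = 0.93572 × sin(167.76°) = 0.19838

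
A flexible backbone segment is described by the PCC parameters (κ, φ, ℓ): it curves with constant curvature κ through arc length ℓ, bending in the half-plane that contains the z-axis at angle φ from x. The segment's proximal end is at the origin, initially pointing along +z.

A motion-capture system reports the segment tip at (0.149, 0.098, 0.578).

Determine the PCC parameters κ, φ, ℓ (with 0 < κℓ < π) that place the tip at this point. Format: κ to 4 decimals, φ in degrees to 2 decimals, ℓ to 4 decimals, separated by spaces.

ρ = √(x²+y²) = √(0.149² + 0.098²) = 0.17834
φ = atan2(y, x) mod 360° = atan2(0.098, 0.149) = 33.3336°
|p|² = ρ² + z² = 0.17834² + 0.578² = 0.36589
κ = 2ρ / |p|² = 2×0.17834 / 0.36589 = 0.97483
θ = 2·atan2(ρ, z) = 2·atan2(0.17834, 0.578) = 0.59856 rad
ℓ = θ/κ = 0.59856/0.97483 = 0.61401

0.9748 33.33 0.6140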